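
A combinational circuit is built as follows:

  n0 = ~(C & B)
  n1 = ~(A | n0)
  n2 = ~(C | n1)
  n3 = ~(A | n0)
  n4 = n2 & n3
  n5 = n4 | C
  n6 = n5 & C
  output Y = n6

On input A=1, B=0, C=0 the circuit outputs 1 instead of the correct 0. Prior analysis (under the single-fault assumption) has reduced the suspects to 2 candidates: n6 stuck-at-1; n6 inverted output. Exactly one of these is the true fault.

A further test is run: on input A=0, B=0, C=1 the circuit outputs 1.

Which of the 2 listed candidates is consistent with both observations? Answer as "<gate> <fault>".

Evaluate each candidate on input A=0, B=0, C=1:
  n6 stuck-at-1: n0=1, n1=0, n2=0, n3=0, n4=0, n5=1, n6=1 [stuck-at-1] → 1 — matches
  n6 inverted output: n0=1, n1=0, n2=0, n3=0, n4=0, n5=1, n6=0 [inverted output] → 0 — eliminated
Only n6 stuck-at-1 reproduces the observed 1.

n6 stuck-at-1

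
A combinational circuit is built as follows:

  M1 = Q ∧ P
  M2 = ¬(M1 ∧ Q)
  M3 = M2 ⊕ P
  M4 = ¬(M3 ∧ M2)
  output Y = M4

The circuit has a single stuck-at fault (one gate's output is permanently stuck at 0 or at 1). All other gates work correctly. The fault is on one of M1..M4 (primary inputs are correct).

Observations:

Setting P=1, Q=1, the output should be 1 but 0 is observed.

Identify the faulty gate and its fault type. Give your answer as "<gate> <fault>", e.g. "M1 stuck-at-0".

Fault-free values for test 1 (P=1, Q=1): M1=1, M2=0, M3=1, M4=1, giving Y=1. Observed 0.
Test 1: faults giving observed 0 are {M4 stuck-at-0}.
Only M4 stuck-at-0 is consistent with every test.

M4 stuck-at-0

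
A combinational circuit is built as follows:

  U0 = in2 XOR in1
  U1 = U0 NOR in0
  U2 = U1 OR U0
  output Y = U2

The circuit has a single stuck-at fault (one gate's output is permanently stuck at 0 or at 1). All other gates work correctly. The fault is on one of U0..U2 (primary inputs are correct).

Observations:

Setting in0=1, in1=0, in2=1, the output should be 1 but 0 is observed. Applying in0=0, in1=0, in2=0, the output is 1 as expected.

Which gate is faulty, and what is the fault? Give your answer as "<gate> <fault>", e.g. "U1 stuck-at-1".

Fault-free values for test 1 (in0=1, in1=0, in2=1): U0=1, U1=0, U2=1, giving Y=1. Observed 0.
Test 1: faults giving observed 0 are {U0 stuck-at-0, U2 stuck-at-0}.
Test 2 (in0=0, in1=0, in2=0): fault-free U0=0, U1=1, U2=1 → 1; observed 1. Eliminates U2 stuck-at-0.
Only U0 stuck-at-0 is consistent with every test.

U0 stuck-at-0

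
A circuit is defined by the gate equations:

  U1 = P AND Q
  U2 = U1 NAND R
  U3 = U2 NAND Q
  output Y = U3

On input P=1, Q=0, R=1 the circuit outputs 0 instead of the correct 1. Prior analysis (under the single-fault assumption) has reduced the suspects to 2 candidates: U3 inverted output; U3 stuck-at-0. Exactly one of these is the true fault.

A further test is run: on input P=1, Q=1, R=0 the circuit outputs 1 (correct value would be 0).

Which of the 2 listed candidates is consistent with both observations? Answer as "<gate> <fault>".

Evaluate each candidate on input P=1, Q=1, R=0:
  U3 inverted output: U1=1, U2=1, U3=1 [inverted output] → 1 — matches
  U3 stuck-at-0: U1=1, U2=1, U3=0 [stuck-at-0] → 0 — eliminated
Only U3 inverted output reproduces the observed 1.

U3 inverted output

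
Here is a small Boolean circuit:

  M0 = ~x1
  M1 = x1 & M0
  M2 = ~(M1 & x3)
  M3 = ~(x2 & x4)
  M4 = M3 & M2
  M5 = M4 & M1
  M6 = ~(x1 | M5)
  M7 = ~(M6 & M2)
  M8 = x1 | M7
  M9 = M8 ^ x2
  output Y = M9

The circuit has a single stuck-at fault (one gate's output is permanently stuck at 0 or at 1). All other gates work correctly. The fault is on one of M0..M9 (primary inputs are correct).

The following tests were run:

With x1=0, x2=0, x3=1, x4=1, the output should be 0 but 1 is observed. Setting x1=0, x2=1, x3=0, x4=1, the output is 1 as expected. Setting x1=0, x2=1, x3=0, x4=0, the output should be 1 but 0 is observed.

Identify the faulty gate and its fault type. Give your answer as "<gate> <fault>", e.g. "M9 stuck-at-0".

M1 stuck-at-1

Fault-free values for test 1 (x1=0, x2=0, x3=1, x4=1): M0=1, M1=0, M2=1, M3=1, M4=1, M5=0, M6=1, M7=0, M8=0, M9=0, giving Y=0. Observed 1.
Test 1: faults giving observed 1 are {M1 stuck-at-1, M2 stuck-at-0, M5 stuck-at-1, M6 stuck-at-0, M7 stuck-at-1, M8 stuck-at-1, M9 stuck-at-1}.
Test 2 (x1=0, x2=1, x3=0, x4=1): fault-free M0=1, M1=0, M2=1, M3=0, M4=0, M5=0, M6=1, M7=0, M8=0, M9=1 → 1; observed 1. Eliminates M2 stuck-at-0, M5 stuck-at-1, M6 stuck-at-0, M7 stuck-at-1, M8 stuck-at-1.
Test 3 (x1=0, x2=1, x3=0, x4=0): fault-free M0=1, M1=0, M2=1, M3=1, M4=1, M5=0, M6=1, M7=0, M8=0, M9=1 → 1; observed 0. Eliminates M9 stuck-at-1.
Only M1 stuck-at-1 is consistent with every test.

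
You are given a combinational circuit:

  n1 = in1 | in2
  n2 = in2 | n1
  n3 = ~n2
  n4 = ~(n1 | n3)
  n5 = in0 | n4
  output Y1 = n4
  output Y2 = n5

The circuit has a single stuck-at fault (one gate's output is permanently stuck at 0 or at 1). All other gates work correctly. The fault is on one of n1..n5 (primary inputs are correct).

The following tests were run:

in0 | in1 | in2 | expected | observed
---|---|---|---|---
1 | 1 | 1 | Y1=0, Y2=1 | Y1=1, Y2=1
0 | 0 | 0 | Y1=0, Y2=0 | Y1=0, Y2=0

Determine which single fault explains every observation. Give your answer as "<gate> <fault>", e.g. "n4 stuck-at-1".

n1 stuck-at-0

Fault-free values for test 1 (in0=1, in1=1, in2=1): n1=1, n2=1, n3=0, n4=0, n5=1, giving Y1=0, Y2=1. Observed Y1=1, Y2=1.
Test 1: faults giving observed Y1=1, Y2=1 are {n1 stuck-at-0, n4 stuck-at-1}.
Test 2 (in0=0, in1=0, in2=0): fault-free n1=0, n2=0, n3=1, n4=0, n5=0 → Y1=0, Y2=0; observed Y1=0, Y2=0. Eliminates n4 stuck-at-1.
Only n1 stuck-at-0 is consistent with every test.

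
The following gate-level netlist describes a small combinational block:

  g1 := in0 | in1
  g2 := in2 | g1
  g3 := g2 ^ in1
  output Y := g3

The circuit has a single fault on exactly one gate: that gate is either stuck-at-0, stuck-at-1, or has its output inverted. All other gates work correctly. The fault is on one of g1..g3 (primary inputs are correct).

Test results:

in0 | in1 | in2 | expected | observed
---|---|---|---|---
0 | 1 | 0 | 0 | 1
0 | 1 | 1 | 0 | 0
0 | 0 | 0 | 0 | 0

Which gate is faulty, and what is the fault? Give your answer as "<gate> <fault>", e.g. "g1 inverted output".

Fault-free values for test 1 (in0=0, in1=1, in2=0): g1=1, g2=1, g3=0, giving Y=0. Observed 1.
Test 1: faults giving observed 1 are {g1 stuck-at-0, g1 inverted output, g2 stuck-at-0, g2 inverted output, g3 stuck-at-1, g3 inverted output}.
Test 2 (in0=0, in1=1, in2=1): fault-free g1=1, g2=1, g3=0 → 0; observed 0. Eliminates g2 stuck-at-0, g2 inverted output, g3 stuck-at-1, g3 inverted output.
Test 3 (in0=0, in1=0, in2=0): fault-free g1=0, g2=0, g3=0 → 0; observed 0. Eliminates g1 inverted output.
Only g1 stuck-at-0 is consistent with every test.

g1 stuck-at-0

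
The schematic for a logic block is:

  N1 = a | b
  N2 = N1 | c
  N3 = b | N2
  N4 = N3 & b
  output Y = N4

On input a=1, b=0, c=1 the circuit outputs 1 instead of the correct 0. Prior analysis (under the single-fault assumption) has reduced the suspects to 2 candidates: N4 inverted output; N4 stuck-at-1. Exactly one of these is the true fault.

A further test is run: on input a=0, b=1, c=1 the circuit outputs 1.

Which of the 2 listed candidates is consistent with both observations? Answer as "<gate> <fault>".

Evaluate each candidate on input a=0, b=1, c=1:
  N4 inverted output: N1=1, N2=1, N3=1, N4=0 [inverted output] → 0 — eliminated
  N4 stuck-at-1: N1=1, N2=1, N3=1, N4=1 [stuck-at-1] → 1 — matches
Only N4 stuck-at-1 reproduces the observed 1.

N4 stuck-at-1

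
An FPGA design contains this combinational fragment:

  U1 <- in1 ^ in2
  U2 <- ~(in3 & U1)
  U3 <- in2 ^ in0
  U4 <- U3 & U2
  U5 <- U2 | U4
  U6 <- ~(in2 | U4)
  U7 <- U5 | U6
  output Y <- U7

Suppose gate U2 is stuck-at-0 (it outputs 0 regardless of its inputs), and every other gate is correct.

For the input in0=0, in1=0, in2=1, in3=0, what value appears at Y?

0

Propagate with U2 forced: U1=1, U2=0 [stuck-at-0], U3=1, U4=0, U5=0, U6=0, U7=0.
So Y = 0. (Without the fault it would be 1.)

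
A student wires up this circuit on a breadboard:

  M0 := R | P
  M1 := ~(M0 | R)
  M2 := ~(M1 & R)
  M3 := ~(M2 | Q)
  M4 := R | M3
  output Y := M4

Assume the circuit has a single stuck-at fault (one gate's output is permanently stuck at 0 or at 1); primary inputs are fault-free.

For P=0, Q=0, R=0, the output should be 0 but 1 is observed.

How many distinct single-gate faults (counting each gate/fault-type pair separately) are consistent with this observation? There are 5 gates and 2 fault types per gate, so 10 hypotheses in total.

3

Fault-free: M0=0, M1=1, M2=1, M3=0, M4=0 → 0. Observed 1.
  M0 stuck-at-0: output 0 ✗
  M0 stuck-at-1: output 0 ✗
  M1 stuck-at-0: output 0 ✗
  M1 stuck-at-1: output 0 ✗
  M2 stuck-at-0: output 1 ✓
  M2 stuck-at-1: output 0 ✗
  M3 stuck-at-0: output 0 ✗
  M3 stuck-at-1: output 1 ✓
  M4 stuck-at-0: output 0 ✗
  M4 stuck-at-1: output 1 ✓
Consistent faults: {M2 stuck-at-0, M3 stuck-at-1, M4 stuck-at-1} — 3 in all.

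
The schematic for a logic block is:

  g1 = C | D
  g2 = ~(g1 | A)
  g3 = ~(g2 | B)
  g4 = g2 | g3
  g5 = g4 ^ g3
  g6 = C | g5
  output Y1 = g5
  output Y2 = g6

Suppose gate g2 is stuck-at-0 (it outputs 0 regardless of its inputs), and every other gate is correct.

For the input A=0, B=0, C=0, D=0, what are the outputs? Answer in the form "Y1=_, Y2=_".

Y1=0, Y2=0

Propagate with g2 forced: g1=0, g2=0 [stuck-at-0], g3=1, g4=1, g5=0, g6=0.
So the outputs are Y1=0, Y2=0. (Without the fault they would be Y1=1, Y2=1.)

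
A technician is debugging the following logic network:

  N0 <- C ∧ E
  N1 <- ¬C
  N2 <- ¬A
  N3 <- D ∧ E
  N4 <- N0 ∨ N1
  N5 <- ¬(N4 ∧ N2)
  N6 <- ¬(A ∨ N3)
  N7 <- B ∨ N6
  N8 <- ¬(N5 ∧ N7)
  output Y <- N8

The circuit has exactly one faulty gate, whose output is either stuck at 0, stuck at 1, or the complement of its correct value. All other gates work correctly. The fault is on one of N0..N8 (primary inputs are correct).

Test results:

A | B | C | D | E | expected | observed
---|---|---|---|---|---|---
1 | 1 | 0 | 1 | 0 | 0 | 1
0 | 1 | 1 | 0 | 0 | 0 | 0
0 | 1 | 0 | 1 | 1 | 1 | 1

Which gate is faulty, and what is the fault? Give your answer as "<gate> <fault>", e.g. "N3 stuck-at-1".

N2 stuck-at-1

Fault-free values for test 1 (A=1, B=1, C=0, D=1, E=0): N0=0, N1=1, N2=0, N3=0, N4=1, N5=1, N6=0, N7=1, N8=0, giving Y=0. Observed 1.
Test 1: faults giving observed 1 are {N2 stuck-at-1, N2 inverted output, N5 stuck-at-0, N5 inverted output, N7 stuck-at-0, N7 inverted output, N8 stuck-at-1, N8 inverted output}.
Test 2 (A=0, B=1, C=1, D=0, E=0): fault-free N0=0, N1=0, N2=1, N3=0, N4=0, N5=1, N6=1, N7=1, N8=0 → 0; observed 0. Eliminates N5 stuck-at-0, N5 inverted output, N7 stuck-at-0, N7 inverted output, N8 stuck-at-1, N8 inverted output.
Test 3 (A=0, B=1, C=0, D=1, E=1): fault-free N0=0, N1=1, N2=1, N3=1, N4=1, N5=0, N6=0, N7=1, N8=1 → 1; observed 1. Eliminates N2 inverted output.
Only N2 stuck-at-1 is consistent with every test.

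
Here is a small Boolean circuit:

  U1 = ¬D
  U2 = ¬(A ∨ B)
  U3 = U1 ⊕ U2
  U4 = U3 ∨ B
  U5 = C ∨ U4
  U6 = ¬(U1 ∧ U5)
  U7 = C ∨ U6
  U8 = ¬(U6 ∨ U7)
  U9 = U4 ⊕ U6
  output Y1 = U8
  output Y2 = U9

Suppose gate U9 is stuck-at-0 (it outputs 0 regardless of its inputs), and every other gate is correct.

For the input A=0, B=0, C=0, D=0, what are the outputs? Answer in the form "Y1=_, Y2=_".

Y1=0, Y2=0

Propagate with U9 forced: U1=1, U2=1, U3=0, U4=0, U5=0, U6=1, U7=1, U8=0, U9=0 [stuck-at-0].
So the outputs are Y1=0, Y2=0. (Without the fault they would be Y1=0, Y2=1.)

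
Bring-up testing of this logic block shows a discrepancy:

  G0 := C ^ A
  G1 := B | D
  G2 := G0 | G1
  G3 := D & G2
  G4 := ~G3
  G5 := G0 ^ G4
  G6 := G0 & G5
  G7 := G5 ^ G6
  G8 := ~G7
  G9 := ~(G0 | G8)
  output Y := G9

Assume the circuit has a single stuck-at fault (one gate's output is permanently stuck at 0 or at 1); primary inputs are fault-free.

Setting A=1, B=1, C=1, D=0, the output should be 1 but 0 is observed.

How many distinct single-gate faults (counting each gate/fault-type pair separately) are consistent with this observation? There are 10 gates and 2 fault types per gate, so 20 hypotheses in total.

8

Fault-free: G0=0, G1=1, G2=1, G3=0, G4=1, G5=1, G6=0, G7=1, G8=0, G9=1 → 1. Observed 0.
  G0: stuck-at-1 ✓; others ✗
  G1: none of the 2 fault types match ✗
  G2: none of the 2 fault types match ✗
  G3: stuck-at-1 ✓; others ✗
  G4: stuck-at-0 ✓; others ✗
  G5: stuck-at-0 ✓; others ✗
  G6: stuck-at-1 ✓; others ✗
  G7: stuck-at-0 ✓; others ✗
  G8: stuck-at-1 ✓; others ✗
  G9: stuck-at-0 ✓; others ✗
Consistent faults: {G0 stuck-at-1, G3 stuck-at-1, G4 stuck-at-0, G5 stuck-at-0, G6 stuck-at-1, G7 stuck-at-0, G8 stuck-at-1, G9 stuck-at-0} — 8 in all.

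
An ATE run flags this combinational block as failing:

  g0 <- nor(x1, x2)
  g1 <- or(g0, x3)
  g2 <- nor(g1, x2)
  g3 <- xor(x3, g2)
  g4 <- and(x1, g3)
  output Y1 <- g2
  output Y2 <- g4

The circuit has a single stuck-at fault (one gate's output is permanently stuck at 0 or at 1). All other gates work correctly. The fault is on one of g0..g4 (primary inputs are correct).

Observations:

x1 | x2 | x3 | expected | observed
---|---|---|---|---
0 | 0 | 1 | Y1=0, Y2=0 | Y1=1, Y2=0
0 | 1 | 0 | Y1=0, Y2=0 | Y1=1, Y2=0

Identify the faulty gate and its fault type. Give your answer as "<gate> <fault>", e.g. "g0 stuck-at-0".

g2 stuck-at-1

Fault-free values for test 1 (x1=0, x2=0, x3=1): g0=1, g1=1, g2=0, g3=1, g4=0, giving Y1=0, Y2=0. Observed Y1=1, Y2=0.
Test 1: faults giving observed Y1=1, Y2=0 are {g1 stuck-at-0, g2 stuck-at-1}.
Test 2 (x1=0, x2=1, x3=0): fault-free g0=0, g1=0, g2=0, g3=0, g4=0 → Y1=0, Y2=0; observed Y1=1, Y2=0. Eliminates g1 stuck-at-0.
Only g2 stuck-at-1 is consistent with every test.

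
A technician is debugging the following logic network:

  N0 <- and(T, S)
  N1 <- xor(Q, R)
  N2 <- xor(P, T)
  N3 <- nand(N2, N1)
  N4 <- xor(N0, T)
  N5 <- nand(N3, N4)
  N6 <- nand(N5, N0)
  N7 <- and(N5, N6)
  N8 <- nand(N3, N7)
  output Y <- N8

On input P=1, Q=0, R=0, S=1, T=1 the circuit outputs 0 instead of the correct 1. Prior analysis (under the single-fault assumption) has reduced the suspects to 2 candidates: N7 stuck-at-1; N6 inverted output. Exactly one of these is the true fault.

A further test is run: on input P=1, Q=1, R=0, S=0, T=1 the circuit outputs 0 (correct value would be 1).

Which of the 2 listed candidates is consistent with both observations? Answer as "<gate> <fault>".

N7 stuck-at-1

Evaluate each candidate on input P=1, Q=1, R=0, S=0, T=1:
  N7 stuck-at-1: N0=0, N1=1, N2=0, N3=1, N4=1, N5=0, N6=1, N7=1 [stuck-at-1], N8=0 → 0 — matches
  N6 inverted output: N0=0, N1=1, N2=0, N3=1, N4=1, N5=0, N6=0 [inverted output], N7=0, N8=1 → 1 — eliminated
Only N7 stuck-at-1 reproduces the observed 0.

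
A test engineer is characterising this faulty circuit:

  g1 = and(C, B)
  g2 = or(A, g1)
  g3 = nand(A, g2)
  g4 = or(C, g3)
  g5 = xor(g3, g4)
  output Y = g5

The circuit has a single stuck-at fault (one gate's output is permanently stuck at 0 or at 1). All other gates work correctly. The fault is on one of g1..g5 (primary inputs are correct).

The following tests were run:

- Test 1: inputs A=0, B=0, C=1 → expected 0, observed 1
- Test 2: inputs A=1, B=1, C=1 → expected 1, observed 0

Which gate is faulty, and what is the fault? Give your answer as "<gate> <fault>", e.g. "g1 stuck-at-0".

Fault-free values for test 1 (A=0, B=0, C=1): g1=0, g2=0, g3=1, g4=1, g5=0, giving Y=0. Observed 1.
Test 1: faults giving observed 1 are {g3 stuck-at-0, g4 stuck-at-0, g5 stuck-at-1}.
Test 2 (A=1, B=1, C=1): fault-free g1=1, g2=1, g3=0, g4=1, g5=1 → 1; observed 0. Eliminates g3 stuck-at-0, g5 stuck-at-1.
Only g4 stuck-at-0 is consistent with every test.

g4 stuck-at-0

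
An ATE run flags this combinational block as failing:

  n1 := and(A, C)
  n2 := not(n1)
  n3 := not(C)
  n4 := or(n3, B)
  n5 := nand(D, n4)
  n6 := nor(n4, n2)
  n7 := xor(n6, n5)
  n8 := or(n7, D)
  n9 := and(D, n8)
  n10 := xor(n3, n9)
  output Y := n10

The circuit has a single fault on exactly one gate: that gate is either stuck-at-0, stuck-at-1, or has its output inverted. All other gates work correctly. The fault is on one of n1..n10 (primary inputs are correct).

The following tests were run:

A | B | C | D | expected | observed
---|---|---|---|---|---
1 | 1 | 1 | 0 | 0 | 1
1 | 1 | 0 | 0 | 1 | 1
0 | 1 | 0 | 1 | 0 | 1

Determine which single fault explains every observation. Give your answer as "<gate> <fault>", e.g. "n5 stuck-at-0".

n10 stuck-at-1

Fault-free values for test 1 (A=1, B=1, C=1, D=0): n1=1, n2=0, n3=0, n4=1, n5=1, n6=0, n7=1, n8=1, n9=0, n10=0, giving Y=0. Observed 1.
Test 1: faults giving observed 1 are {n3 stuck-at-1, n3 inverted output, n9 stuck-at-1, n9 inverted output, n10 stuck-at-1, n10 inverted output}.
Test 2 (A=1, B=1, C=0, D=0): fault-free n1=0, n2=1, n3=1, n4=1, n5=1, n6=0, n7=1, n8=1, n9=0, n10=1 → 1; observed 1. Eliminates n3 inverted output, n9 stuck-at-1, n9 inverted output, n10 inverted output.
Test 3 (A=0, B=1, C=0, D=1): fault-free n1=0, n2=1, n3=1, n4=1, n5=0, n6=0, n7=0, n8=1, n9=1, n10=0 → 0; observed 1. Eliminates n3 stuck-at-1.
Only n10 stuck-at-1 is consistent with every test.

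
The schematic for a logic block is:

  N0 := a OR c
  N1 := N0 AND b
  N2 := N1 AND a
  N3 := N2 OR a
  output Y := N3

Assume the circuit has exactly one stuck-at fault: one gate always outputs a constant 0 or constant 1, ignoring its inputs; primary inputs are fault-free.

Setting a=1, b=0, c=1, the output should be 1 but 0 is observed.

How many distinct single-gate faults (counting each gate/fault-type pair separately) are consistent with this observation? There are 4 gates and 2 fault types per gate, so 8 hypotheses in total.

Fault-free: N0=1, N1=0, N2=0, N3=1 → 1. Observed 0.
  N0 stuck-at-0: output 1 ✗
  N0 stuck-at-1: output 1 ✗
  N1 stuck-at-0: output 1 ✗
  N1 stuck-at-1: output 1 ✗
  N2 stuck-at-0: output 1 ✗
  N2 stuck-at-1: output 1 ✗
  N3 stuck-at-0: output 0 ✓
  N3 stuck-at-1: output 1 ✗
Consistent faults: {N3 stuck-at-0} — 1 in all.

1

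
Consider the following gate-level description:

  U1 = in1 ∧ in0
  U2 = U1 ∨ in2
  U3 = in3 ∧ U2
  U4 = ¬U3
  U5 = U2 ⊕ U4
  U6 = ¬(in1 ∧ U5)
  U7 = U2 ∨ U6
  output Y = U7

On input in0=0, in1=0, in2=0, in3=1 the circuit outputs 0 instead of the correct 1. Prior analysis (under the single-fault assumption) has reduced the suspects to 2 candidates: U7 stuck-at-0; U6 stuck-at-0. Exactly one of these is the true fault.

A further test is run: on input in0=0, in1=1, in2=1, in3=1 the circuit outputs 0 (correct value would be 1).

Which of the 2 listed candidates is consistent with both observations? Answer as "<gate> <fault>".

Evaluate each candidate on input in0=0, in1=1, in2=1, in3=1:
  U7 stuck-at-0: U1=0, U2=1, U3=1, U4=0, U5=1, U6=0, U7=0 [stuck-at-0] → 0 — matches
  U6 stuck-at-0: U1=0, U2=1, U3=1, U4=0, U5=1, U6=0 [stuck-at-0], U7=1 → 1 — eliminated
Only U7 stuck-at-0 reproduces the observed 0.

U7 stuck-at-0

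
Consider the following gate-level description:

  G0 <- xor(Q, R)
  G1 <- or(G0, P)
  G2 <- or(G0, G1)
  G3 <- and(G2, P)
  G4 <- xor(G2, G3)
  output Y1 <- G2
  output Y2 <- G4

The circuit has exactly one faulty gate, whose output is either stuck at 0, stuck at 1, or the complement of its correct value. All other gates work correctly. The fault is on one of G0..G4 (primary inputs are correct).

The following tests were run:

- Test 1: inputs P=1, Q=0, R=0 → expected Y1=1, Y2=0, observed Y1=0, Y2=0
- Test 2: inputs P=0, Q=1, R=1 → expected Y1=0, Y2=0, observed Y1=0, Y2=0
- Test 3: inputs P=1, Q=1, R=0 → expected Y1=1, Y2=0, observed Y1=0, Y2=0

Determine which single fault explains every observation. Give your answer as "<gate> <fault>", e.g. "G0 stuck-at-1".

Fault-free values for test 1 (P=1, Q=0, R=0): G0=0, G1=1, G2=1, G3=1, G4=0, giving Y1=1, Y2=0. Observed Y1=0, Y2=0.
Test 1: faults giving observed Y1=0, Y2=0 are {G1 stuck-at-0, G1 inverted output, G2 stuck-at-0, G2 inverted output}.
Test 2 (P=0, Q=1, R=1): fault-free G0=0, G1=0, G2=0, G3=0, G4=0 → Y1=0, Y2=0; observed Y1=0, Y2=0. Eliminates G1 inverted output, G2 inverted output.
Test 3 (P=1, Q=1, R=0): fault-free G0=1, G1=1, G2=1, G3=1, G4=0 → Y1=1, Y2=0; observed Y1=0, Y2=0. Eliminates G1 stuck-at-0.
Only G2 stuck-at-0 is consistent with every test.

G2 stuck-at-0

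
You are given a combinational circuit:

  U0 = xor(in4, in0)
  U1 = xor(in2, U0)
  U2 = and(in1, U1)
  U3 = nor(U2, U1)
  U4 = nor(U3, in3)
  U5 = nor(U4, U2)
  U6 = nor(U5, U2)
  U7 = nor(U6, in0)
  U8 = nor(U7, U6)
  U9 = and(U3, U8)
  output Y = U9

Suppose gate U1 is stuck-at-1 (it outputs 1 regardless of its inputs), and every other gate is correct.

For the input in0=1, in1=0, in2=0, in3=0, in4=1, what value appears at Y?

0

Propagate with U1 forced: U0=0, U1=1 [stuck-at-1], U2=0, U3=0, U4=1, U5=0, U6=1, U7=0, U8=0, U9=0.
So Y = 0. (Without the fault it would be 1.)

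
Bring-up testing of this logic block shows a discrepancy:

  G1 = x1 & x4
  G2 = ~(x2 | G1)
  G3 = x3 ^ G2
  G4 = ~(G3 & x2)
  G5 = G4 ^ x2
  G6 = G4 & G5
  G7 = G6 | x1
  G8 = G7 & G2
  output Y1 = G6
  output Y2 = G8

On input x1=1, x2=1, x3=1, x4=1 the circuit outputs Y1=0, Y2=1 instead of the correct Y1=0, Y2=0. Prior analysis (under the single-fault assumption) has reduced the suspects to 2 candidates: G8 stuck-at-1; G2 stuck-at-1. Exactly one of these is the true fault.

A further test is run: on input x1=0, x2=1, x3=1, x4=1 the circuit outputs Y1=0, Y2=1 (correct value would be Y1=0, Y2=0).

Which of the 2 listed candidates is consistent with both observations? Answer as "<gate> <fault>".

G8 stuck-at-1

Evaluate each candidate on input x1=0, x2=1, x3=1, x4=1:
  G8 stuck-at-1: G1=0, G2=0, G3=1, G4=0, G5=1, G6=0, G7=0, G8=1 [stuck-at-1] → Y1=0, Y2=1 — matches
  G2 stuck-at-1: G1=0, G2=1 [stuck-at-1], G3=0, G4=1, G5=0, G6=0, G7=0, G8=0 → Y1=0, Y2=0 — eliminated
Only G8 stuck-at-1 reproduces the observed Y1=0, Y2=1.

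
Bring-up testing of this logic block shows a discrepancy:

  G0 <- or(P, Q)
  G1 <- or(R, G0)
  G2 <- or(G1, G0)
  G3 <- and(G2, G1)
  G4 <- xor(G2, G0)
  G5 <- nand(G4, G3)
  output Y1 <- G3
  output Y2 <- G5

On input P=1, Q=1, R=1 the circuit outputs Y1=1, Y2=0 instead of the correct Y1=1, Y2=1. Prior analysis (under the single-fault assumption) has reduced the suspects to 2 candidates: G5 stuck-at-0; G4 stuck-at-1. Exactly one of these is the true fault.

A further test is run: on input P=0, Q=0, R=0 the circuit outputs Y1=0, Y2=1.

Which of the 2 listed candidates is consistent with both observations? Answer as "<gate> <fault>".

Evaluate each candidate on input P=0, Q=0, R=0:
  G5 stuck-at-0: G0=0, G1=0, G2=0, G3=0, G4=0, G5=0 [stuck-at-0] → Y1=0, Y2=0 — eliminated
  G4 stuck-at-1: G0=0, G1=0, G2=0, G3=0, G4=1 [stuck-at-1], G5=1 → Y1=0, Y2=1 — matches
Only G4 stuck-at-1 reproduces the observed Y1=0, Y2=1.

G4 stuck-at-1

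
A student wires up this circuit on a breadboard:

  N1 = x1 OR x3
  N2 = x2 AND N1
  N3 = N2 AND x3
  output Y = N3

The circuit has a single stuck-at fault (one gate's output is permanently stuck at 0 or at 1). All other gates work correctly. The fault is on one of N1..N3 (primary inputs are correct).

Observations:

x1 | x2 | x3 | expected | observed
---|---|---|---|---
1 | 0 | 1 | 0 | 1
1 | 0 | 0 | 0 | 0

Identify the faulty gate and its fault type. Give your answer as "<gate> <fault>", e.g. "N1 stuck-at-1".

Fault-free values for test 1 (x1=1, x2=0, x3=1): N1=1, N2=0, N3=0, giving Y=0. Observed 1.
Test 1: faults giving observed 1 are {N2 stuck-at-1, N3 stuck-at-1}.
Test 2 (x1=1, x2=0, x3=0): fault-free N1=1, N2=0, N3=0 → 0; observed 0. Eliminates N3 stuck-at-1.
Only N2 stuck-at-1 is consistent with every test.

N2 stuck-at-1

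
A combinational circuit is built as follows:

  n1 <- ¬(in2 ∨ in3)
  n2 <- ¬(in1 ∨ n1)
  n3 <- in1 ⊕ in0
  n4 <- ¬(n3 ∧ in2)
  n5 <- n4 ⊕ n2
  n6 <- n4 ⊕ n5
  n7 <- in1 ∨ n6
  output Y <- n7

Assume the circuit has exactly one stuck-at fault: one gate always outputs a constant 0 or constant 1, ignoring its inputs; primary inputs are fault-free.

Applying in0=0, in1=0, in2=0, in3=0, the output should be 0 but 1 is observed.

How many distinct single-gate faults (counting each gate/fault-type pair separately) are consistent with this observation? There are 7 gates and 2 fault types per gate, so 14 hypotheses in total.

5

Fault-free: n1=1, n2=0, n3=0, n4=1, n5=1, n6=0, n7=0 → 0. Observed 1.
  n1 stuck-at-0: output 1 ✓
  n1 stuck-at-1: output 0 ✗
  n2 stuck-at-0: output 0 ✗
  n2 stuck-at-1: output 1 ✓
  n3 stuck-at-0: output 0 ✗
  n3 stuck-at-1: output 0 ✗
  n4 stuck-at-0: output 0 ✗
  n4 stuck-at-1: output 0 ✗
  n5 stuck-at-0: output 1 ✓
  n5 stuck-at-1: output 0 ✗
  n6 stuck-at-0: output 0 ✗
  n6 stuck-at-1: output 1 ✓
  n7 stuck-at-0: output 0 ✗
  n7 stuck-at-1: output 1 ✓
Consistent faults: {n1 stuck-at-0, n2 stuck-at-1, n5 stuck-at-0, n6 stuck-at-1, n7 stuck-at-1} — 5 in all.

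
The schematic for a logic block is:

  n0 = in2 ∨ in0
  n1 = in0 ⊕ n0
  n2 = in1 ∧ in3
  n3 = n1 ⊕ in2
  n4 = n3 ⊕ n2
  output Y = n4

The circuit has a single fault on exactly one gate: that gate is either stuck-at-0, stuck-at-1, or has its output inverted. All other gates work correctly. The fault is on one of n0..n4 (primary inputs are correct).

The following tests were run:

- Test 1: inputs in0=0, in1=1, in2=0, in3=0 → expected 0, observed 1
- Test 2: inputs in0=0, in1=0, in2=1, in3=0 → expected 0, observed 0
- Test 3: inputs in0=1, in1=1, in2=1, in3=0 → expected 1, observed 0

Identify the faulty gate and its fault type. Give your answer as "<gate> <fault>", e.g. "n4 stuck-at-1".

n1 stuck-at-1

Fault-free values for test 1 (in0=0, in1=1, in2=0, in3=0): n0=0, n1=0, n2=0, n3=0, n4=0, giving Y=0. Observed 1.
Test 1: faults giving observed 1 are {n0 stuck-at-1, n0 inverted output, n1 stuck-at-1, n1 inverted output, n2 stuck-at-1, n2 inverted output, n3 stuck-at-1, n3 inverted output, n4 stuck-at-1, n4 inverted output}.
Test 2 (in0=0, in1=0, in2=1, in3=0): fault-free n0=1, n1=1, n2=0, n3=0, n4=0 → 0; observed 0. Eliminates n0 inverted output, n1 inverted output, n2 stuck-at-1, n2 inverted output, n3 stuck-at-1, n3 inverted output, n4 stuck-at-1, n4 inverted output.
Test 3 (in0=1, in1=1, in2=1, in3=0): fault-free n0=1, n1=0, n2=0, n3=1, n4=1 → 1; observed 0. Eliminates n0 stuck-at-1.
Only n1 stuck-at-1 is consistent with every test.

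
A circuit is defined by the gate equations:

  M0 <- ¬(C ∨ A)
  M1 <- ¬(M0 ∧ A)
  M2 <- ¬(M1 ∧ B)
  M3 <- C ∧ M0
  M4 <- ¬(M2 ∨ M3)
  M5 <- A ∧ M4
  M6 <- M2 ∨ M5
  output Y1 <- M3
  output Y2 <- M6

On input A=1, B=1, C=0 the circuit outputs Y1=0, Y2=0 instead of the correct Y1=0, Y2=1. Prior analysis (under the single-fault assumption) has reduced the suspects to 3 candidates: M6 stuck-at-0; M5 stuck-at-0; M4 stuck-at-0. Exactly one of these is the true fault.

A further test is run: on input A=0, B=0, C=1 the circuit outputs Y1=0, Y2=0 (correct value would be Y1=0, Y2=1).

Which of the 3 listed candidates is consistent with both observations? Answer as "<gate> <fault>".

Evaluate each candidate on input A=0, B=0, C=1:
  M6 stuck-at-0: M0=0, M1=1, M2=1, M3=0, M4=0, M5=0, M6=0 [stuck-at-0] → Y1=0, Y2=0 — matches
  M5 stuck-at-0: M0=0, M1=1, M2=1, M3=0, M4=0, M5=0 [stuck-at-0], M6=1 → Y1=0, Y2=1 — eliminated
  M4 stuck-at-0: M0=0, M1=1, M2=1, M3=0, M4=0 [stuck-at-0], M5=0, M6=1 → Y1=0, Y2=1 — eliminated
Only M6 stuck-at-0 reproduces the observed Y1=0, Y2=0.

M6 stuck-at-0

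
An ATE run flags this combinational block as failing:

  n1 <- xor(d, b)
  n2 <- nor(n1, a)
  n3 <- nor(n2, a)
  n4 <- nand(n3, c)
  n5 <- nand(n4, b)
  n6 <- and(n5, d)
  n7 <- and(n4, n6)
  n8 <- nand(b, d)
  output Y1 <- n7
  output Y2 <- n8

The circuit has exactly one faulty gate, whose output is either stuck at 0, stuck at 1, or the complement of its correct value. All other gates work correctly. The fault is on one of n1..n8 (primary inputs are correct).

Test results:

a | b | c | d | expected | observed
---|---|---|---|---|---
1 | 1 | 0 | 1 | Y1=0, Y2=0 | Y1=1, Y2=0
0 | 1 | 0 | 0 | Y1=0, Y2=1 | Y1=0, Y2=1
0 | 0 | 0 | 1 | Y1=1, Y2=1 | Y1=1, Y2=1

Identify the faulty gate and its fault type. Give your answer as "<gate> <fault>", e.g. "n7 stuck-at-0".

Fault-free values for test 1 (a=1, b=1, c=0, d=1): n1=0, n2=0, n3=0, n4=1, n5=0, n6=0, n7=0, n8=0, giving Y1=0, Y2=0. Observed Y1=1, Y2=0.
Test 1: faults giving observed Y1=1, Y2=0 are {n5 stuck-at-1, n5 inverted output, n6 stuck-at-1, n6 inverted output, n7 stuck-at-1, n7 inverted output}.
Test 2 (a=0, b=1, c=0, d=0): fault-free n1=1, n2=0, n3=1, n4=1, n5=0, n6=0, n7=0, n8=1 → Y1=0, Y2=1; observed Y1=0, Y2=1. Eliminates n6 stuck-at-1, n6 inverted output, n7 stuck-at-1, n7 inverted output.
Test 3 (a=0, b=0, c=0, d=1): fault-free n1=1, n2=0, n3=1, n4=1, n5=1, n6=1, n7=1, n8=1 → Y1=1, Y2=1; observed Y1=1, Y2=1. Eliminates n5 inverted output.
Only n5 stuck-at-1 is consistent with every test.

n5 stuck-at-1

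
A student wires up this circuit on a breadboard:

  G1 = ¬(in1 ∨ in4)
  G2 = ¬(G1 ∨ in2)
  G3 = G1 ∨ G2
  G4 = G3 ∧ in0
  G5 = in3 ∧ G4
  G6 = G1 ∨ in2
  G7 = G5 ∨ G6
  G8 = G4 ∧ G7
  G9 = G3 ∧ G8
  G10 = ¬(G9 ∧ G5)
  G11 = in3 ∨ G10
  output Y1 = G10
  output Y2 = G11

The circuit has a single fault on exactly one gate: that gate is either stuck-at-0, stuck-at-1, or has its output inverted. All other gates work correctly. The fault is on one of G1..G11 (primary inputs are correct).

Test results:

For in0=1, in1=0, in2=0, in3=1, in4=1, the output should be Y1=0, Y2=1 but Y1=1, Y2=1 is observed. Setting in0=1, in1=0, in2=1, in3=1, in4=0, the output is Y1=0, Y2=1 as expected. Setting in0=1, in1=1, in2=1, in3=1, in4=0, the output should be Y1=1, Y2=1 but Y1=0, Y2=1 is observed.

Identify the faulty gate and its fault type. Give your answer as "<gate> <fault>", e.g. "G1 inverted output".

Fault-free values for test 1 (in0=1, in1=0, in2=0, in3=1, in4=1): G1=0, G2=1, G3=1, G4=1, G5=1, G6=0, G7=1, G8=1, G9=1, G10=0, G11=1, giving Y1=0, Y2=1. Observed Y1=1, Y2=1.
Test 1: faults giving observed Y1=1, Y2=1 are {G2 stuck-at-0, G2 inverted output, G3 stuck-at-0, G3 inverted output, G4 stuck-at-0, G4 inverted output, G5 stuck-at-0, G5 inverted output, G7 stuck-at-0, G7 inverted output, G8 stuck-at-0, G8 inverted output, G9 stuck-at-0, G9 inverted output, G10 stuck-at-1, G10 inverted output}.
Test 2 (in0=1, in1=0, in2=1, in3=1, in4=0): fault-free G1=1, G2=0, G3=1, G4=1, G5=1, G6=1, G7=1, G8=1, G9=1, G10=0, G11=1 → Y1=0, Y2=1; observed Y1=0, Y2=1. Eliminates G3 stuck-at-0, G3 inverted output, G4 stuck-at-0, G4 inverted output, G5 stuck-at-0, G5 inverted output, G7 stuck-at-0, G7 inverted output, G8 stuck-at-0, G8 inverted output, G9 stuck-at-0, G9 inverted output, G10 stuck-at-1, G10 inverted output.
Test 3 (in0=1, in1=1, in2=1, in3=1, in4=0): fault-free G1=0, G2=0, G3=0, G4=0, G5=0, G6=1, G7=1, G8=0, G9=0, G10=1, G11=1 → Y1=1, Y2=1; observed Y1=0, Y2=1. Eliminates G2 stuck-at-0.
Only G2 inverted output is consistent with every test.

G2 inverted output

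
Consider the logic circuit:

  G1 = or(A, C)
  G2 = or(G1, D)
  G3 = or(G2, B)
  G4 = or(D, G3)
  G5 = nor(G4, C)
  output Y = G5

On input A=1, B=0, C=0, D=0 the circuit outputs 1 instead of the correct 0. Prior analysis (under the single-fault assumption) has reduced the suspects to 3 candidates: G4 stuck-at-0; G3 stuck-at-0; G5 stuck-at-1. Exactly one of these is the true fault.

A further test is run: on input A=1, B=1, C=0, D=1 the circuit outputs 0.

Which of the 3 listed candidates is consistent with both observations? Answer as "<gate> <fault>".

G3 stuck-at-0

Evaluate each candidate on input A=1, B=1, C=0, D=1:
  G4 stuck-at-0: G1=1, G2=1, G3=1, G4=0 [stuck-at-0], G5=1 → 1 — eliminated
  G3 stuck-at-0: G1=1, G2=1, G3=0 [stuck-at-0], G4=1, G5=0 → 0 — matches
  G5 stuck-at-1: G1=1, G2=1, G3=1, G4=1, G5=1 [stuck-at-1] → 1 — eliminated
Only G3 stuck-at-0 reproduces the observed 0.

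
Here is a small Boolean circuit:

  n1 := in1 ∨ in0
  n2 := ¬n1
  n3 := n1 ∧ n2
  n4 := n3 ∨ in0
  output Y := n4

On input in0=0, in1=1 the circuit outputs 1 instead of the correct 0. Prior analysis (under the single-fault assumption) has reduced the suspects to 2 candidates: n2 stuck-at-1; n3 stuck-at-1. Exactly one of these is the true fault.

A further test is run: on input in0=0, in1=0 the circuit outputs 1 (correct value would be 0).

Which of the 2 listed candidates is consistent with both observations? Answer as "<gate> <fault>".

Evaluate each candidate on input in0=0, in1=0:
  n2 stuck-at-1: n1=0, n2=1 [stuck-at-1], n3=0, n4=0 → 0 — eliminated
  n3 stuck-at-1: n1=0, n2=1, n3=1 [stuck-at-1], n4=1 → 1 — matches
Only n3 stuck-at-1 reproduces the observed 1.

n3 stuck-at-1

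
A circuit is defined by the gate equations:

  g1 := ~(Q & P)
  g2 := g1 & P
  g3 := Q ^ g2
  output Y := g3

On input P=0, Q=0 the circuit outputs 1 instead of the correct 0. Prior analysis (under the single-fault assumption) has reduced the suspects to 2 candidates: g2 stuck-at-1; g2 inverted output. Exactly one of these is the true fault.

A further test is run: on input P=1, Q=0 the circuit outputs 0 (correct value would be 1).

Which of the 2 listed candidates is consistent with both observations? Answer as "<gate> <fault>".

Evaluate each candidate on input P=1, Q=0:
  g2 stuck-at-1: g1=1, g2=1 [stuck-at-1], g3=1 → 1 — eliminated
  g2 inverted output: g1=1, g2=0 [inverted output], g3=0 → 0 — matches
Only g2 inverted output reproduces the observed 0.

g2 inverted output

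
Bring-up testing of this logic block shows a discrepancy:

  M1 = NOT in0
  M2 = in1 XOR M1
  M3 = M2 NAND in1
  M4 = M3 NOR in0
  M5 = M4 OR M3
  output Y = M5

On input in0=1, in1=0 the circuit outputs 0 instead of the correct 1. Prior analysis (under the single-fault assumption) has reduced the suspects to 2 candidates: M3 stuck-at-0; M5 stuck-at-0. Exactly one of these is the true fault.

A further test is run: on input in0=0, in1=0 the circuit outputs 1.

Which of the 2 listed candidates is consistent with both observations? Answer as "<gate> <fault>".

Evaluate each candidate on input in0=0, in1=0:
  M3 stuck-at-0: M1=1, M2=1, M3=0 [stuck-at-0], M4=1, M5=1 → 1 — matches
  M5 stuck-at-0: M1=1, M2=1, M3=1, M4=0, M5=0 [stuck-at-0] → 0 — eliminated
Only M3 stuck-at-0 reproduces the observed 1.

M3 stuck-at-0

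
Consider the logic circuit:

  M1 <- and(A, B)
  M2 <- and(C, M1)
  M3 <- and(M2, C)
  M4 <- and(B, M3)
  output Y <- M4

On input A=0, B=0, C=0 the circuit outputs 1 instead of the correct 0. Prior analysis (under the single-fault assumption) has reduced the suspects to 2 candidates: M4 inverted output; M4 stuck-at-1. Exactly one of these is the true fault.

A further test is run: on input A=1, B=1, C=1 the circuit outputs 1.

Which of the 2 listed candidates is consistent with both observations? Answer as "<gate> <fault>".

M4 stuck-at-1

Evaluate each candidate on input A=1, B=1, C=1:
  M4 inverted output: M1=1, M2=1, M3=1, M4=0 [inverted output] → 0 — eliminated
  M4 stuck-at-1: M1=1, M2=1, M3=1, M4=1 [stuck-at-1] → 1 — matches
Only M4 stuck-at-1 reproduces the observed 1.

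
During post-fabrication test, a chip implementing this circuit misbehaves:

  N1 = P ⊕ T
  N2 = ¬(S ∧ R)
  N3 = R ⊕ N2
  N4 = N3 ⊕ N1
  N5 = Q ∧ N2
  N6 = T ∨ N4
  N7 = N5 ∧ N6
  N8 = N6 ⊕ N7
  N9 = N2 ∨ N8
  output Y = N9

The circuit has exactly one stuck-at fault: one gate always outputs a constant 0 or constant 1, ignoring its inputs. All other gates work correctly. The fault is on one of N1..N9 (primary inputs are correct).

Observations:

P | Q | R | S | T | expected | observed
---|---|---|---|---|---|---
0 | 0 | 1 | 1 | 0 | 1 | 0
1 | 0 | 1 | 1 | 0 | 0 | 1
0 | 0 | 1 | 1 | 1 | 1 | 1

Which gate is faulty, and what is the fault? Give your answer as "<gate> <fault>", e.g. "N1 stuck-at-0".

Fault-free values for test 1 (P=0, Q=0, R=1, S=1, T=0): N1=0, N2=0, N3=1, N4=1, N5=0, N6=1, N7=0, N8=1, N9=1, giving Y=1. Observed 0.
Test 1: faults giving observed 0 are {N1 stuck-at-1, N3 stuck-at-0, N4 stuck-at-0, N5 stuck-at-1, N6 stuck-at-0, N7 stuck-at-1, N8 stuck-at-0, N9 stuck-at-0}.
Test 2 (P=1, Q=0, R=1, S=1, T=0): fault-free N1=1, N2=0, N3=1, N4=0, N5=0, N6=0, N7=0, N8=0, N9=0 → 0; observed 1. Eliminates N1 stuck-at-1, N4 stuck-at-0, N5 stuck-at-1, N6 stuck-at-0, N8 stuck-at-0, N9 stuck-at-0.
Test 3 (P=0, Q=0, R=1, S=1, T=1): fault-free N1=1, N2=0, N3=1, N4=0, N5=0, N6=1, N7=0, N8=1, N9=1 → 1; observed 1. Eliminates N7 stuck-at-1.
Only N3 stuck-at-0 is consistent with every test.

N3 stuck-at-0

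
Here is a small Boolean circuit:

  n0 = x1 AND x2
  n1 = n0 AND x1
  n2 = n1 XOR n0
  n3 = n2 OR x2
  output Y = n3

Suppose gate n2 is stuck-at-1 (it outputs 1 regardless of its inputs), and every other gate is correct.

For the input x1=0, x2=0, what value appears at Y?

Propagate with n2 forced: n0=0, n1=0, n2=1 [stuck-at-1], n3=1.
So Y = 1. (Without the fault it would be 0.)

1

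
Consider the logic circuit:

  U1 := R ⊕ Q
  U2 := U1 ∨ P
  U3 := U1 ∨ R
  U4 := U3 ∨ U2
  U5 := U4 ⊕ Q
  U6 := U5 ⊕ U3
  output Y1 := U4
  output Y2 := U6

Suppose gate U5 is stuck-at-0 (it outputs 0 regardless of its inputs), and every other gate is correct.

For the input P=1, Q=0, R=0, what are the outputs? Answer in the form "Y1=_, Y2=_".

Y1=1, Y2=0

Propagate with U5 forced: U1=0, U2=1, U3=0, U4=1, U5=0 [stuck-at-0], U6=0.
So the outputs are Y1=1, Y2=0. (Without the fault they would be Y1=1, Y2=1.)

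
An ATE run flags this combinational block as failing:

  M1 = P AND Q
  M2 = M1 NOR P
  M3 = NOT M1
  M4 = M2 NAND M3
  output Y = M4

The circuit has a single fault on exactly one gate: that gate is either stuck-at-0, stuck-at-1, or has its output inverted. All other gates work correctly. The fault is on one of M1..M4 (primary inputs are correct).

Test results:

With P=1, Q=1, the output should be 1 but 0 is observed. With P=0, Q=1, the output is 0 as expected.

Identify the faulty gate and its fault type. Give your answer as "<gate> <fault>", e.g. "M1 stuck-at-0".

M4 stuck-at-0

Fault-free values for test 1 (P=1, Q=1): M1=1, M2=0, M3=0, M4=1, giving Y=1. Observed 0.
Test 1: faults giving observed 0 are {M4 stuck-at-0, M4 inverted output}.
Test 2 (P=0, Q=1): fault-free M1=0, M2=1, M3=1, M4=0 → 0; observed 0. Eliminates M4 inverted output.
Only M4 stuck-at-0 is consistent with every test.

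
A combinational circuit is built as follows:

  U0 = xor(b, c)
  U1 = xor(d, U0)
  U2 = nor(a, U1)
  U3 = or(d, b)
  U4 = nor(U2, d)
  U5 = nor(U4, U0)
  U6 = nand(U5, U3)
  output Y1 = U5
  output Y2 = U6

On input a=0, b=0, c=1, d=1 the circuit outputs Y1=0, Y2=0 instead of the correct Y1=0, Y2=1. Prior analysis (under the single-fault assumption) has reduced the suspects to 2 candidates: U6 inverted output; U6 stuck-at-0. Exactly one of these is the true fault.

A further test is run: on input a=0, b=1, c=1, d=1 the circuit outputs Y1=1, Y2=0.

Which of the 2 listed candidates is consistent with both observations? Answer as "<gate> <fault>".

Evaluate each candidate on input a=0, b=1, c=1, d=1:
  U6 inverted output: U0=0, U1=1, U2=0, U3=1, U4=0, U5=1, U6=1 [inverted output] → Y1=1, Y2=1 — eliminated
  U6 stuck-at-0: U0=0, U1=1, U2=0, U3=1, U4=0, U5=1, U6=0 [stuck-at-0] → Y1=1, Y2=0 — matches
Only U6 stuck-at-0 reproduces the observed Y1=1, Y2=0.

U6 stuck-at-0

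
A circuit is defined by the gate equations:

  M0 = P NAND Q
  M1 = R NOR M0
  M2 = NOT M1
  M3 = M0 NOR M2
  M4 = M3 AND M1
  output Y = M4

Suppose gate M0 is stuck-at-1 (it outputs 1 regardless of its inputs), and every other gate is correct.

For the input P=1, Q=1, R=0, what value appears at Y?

0

Propagate with M0 forced: M0=1 [stuck-at-1], M1=0, M2=1, M3=0, M4=0.
So Y = 0. (Without the fault it would be 1.)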